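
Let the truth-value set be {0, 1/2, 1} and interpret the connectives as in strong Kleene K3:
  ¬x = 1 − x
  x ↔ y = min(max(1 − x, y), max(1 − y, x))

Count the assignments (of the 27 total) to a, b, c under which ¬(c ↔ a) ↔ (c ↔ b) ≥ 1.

value 1: 4 assignments (counts)
value 1/2: 19 assignments
value 0: 4 assignments
So 4 of the 27 assignments meet the threshold.

4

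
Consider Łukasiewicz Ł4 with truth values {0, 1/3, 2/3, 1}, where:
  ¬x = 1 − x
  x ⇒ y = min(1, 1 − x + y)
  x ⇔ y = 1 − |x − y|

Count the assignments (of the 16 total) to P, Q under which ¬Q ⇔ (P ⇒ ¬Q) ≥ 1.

P = 0, Q = 0 ↦ 1  ≥
P = 0, Q = 1/3 ↦ 2/3  <
P = 0, Q = 2/3 ↦ 1/3  <
P = 0, Q = 1 ↦ 0  <
P = 1/3, Q = 0 ↦ 1  ≥
P = 1/3, Q = 1/3 ↦ 2/3  <
P = 1/3, Q = 2/3 ↦ 1/3  <
P = 1/3, Q = 1 ↦ 1/3  <
P = 2/3, Q = 0 ↦ 1  ≥
P = 2/3, Q = 1/3 ↦ 2/3  <
P = 2/3, Q = 2/3 ↦ 2/3  <
P = 2/3, Q = 1 ↦ 2/3  <
P = 1, Q = 0 ↦ 1  ≥
P = 1, Q = 1/3 ↦ 1  ≥
P = 1, Q = 2/3 ↦ 1  ≥
P = 1, Q = 1 ↦ 1  ≥
So 7 of the 16 assignments meet the threshold.

7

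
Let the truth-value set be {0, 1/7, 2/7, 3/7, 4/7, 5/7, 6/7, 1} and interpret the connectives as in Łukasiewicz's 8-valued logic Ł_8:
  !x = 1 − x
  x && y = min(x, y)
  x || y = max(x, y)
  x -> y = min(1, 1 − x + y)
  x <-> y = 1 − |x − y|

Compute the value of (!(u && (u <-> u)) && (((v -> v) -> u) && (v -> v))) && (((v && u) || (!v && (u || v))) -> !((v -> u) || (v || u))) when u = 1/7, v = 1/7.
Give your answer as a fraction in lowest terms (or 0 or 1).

u <-> u = 1/7 <-> 1/7 = 1
u && (u <-> u) = 1/7 && 1 = 1/7
!(u && (u <-> u)) = !1/7 = 6/7
v -> v = 1/7 -> 1/7 = 1
(v -> v) -> u = 1 -> 1/7 = 1/7
v -> v = 1/7 -> 1/7 = 1
((v -> v) -> u) && (v -> v) = 1/7 && 1 = 1/7
!(u && (u <-> u)) && (((v -> v) -> u) && (v -> v)) = 6/7 && 1/7 = 1/7
v && u = 1/7 && 1/7 = 1/7
!v = !1/7 = 6/7
u || v = 1/7 || 1/7 = 1/7
!v && (u || v) = 6/7 && 1/7 = 1/7
(v && u) || (!v && (u || v)) = 1/7 || 1/7 = 1/7
v -> u = 1/7 -> 1/7 = 1
v || u = 1/7 || 1/7 = 1/7
(v -> u) || (v || u) = 1 || 1/7 = 1
!((v -> u) || (v || u)) = !1 = 0
((v && u) || (!v && (u || v))) -> !((v -> u) || (v || u)) = 1/7 -> 0 = 6/7
(!(u && (u <-> u)) && (((v -> v) -> u) && (v -> v))) && (((v && u) || (!v && (u || v))) -> !((v -> u) || (v || u))) = 1/7 && 6/7 = 1/7

1/7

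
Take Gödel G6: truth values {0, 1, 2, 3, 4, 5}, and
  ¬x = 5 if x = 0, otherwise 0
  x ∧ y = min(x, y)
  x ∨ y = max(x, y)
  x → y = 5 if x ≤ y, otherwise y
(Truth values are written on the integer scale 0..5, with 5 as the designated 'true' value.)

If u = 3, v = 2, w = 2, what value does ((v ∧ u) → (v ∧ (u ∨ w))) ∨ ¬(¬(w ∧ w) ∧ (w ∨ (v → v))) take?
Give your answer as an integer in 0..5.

v ∧ u = 2 ∧ 3 = 2
u ∨ w = 3 ∨ 2 = 3
v ∧ (u ∨ w) = 2 ∧ 3 = 2
(v ∧ u) → (v ∧ (u ∨ w)) = 2 → 2 = 5
w ∧ w = 2 ∧ 2 = 2
¬(w ∧ w) = ¬2 = 0
v → v = 2 → 2 = 5
w ∨ (v → v) = 2 ∨ 5 = 5
¬(w ∧ w) ∧ (w ∨ (v → v)) = 0 ∧ 5 = 0
¬(¬(w ∧ w) ∧ (w ∨ (v → v))) = ¬0 = 5
((v ∧ u) → (v ∧ (u ∨ w))) ∨ ¬(¬(w ∧ w) ∧ (w ∨ (v → v))) = 5 ∨ 5 = 5

5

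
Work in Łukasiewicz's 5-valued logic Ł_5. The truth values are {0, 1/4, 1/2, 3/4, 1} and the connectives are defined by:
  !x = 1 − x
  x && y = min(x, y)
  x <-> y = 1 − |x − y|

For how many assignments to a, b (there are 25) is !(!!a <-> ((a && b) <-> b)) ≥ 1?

value 1: 1 assignment (counts)
value 3/4: 3 assignments
value 1/2: 5 assignments
value 1/4: 7 assignments
value 0: 9 assignments
So 1 of the 25 assignments meets the threshold.

1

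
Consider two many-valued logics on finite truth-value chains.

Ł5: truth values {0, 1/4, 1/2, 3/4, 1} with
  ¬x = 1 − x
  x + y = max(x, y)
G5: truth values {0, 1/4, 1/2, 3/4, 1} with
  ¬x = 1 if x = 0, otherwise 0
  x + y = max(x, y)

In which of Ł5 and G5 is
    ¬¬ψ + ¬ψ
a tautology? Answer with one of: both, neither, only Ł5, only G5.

only G5

In Ł5: at ψ = 1/4 the value is 3/4 — not a tautology.
In G5: every assignment gives 1 — tautology.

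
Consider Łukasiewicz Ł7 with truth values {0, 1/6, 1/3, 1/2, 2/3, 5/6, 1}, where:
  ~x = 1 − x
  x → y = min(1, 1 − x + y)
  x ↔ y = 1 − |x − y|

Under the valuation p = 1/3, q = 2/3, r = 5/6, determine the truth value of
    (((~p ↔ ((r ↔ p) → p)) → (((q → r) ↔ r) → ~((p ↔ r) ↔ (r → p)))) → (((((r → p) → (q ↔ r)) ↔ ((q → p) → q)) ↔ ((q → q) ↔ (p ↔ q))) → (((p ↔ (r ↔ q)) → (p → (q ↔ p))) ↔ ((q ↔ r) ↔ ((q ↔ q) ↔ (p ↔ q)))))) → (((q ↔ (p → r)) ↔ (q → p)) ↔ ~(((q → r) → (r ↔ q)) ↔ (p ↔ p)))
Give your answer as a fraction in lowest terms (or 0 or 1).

1/6

~p = ~1/3 = 2/3
r ↔ p = 5/6 ↔ 1/3 = 1/2
(r ↔ p) → p = 1/2 → 1/3 = 5/6
~p ↔ ((r ↔ p) → p) = 2/3 ↔ 5/6 = 5/6
q → r = 2/3 → 5/6 = 1
(q → r) ↔ r = 1 ↔ 5/6 = 5/6
p ↔ r = 1/3 ↔ 5/6 = 1/2
r → p = 5/6 → 1/3 = 1/2
(p ↔ r) ↔ (r → p) = 1/2 ↔ 1/2 = 1
~((p ↔ r) ↔ (r → p)) = ~1 = 0
((q → r) ↔ r) → ~((p ↔ r) ↔ (r → p)) = 5/6 → 0 = 1/6
(~p ↔ ((r ↔ p) → p)) → (((q → r) ↔ r) → ~((p ↔ r) ↔ (r → p))) = 5/6 → 1/6 = 1/3
r → p = 5/6 → 1/3 = 1/2
q ↔ r = 2/3 ↔ 5/6 = 5/6
(r → p) → (q ↔ r) = 1/2 → 5/6 = 1
q → p = 2/3 → 1/3 = 2/3
(q → p) → q = 2/3 → 2/3 = 1
((r → p) → (q ↔ r)) ↔ ((q → p) → q) = 1 ↔ 1 = 1
q → q = 2/3 → 2/3 = 1
p ↔ q = 1/3 ↔ 2/3 = 2/3
(q → q) ↔ (p ↔ q) = 1 ↔ 2/3 = 2/3
(((r → p) → (q ↔ r)) ↔ ((q → p) → q)) ↔ ((q → q) ↔ (p ↔ q)) = 1 ↔ 2/3 = 2/3
r ↔ q = 5/6 ↔ 2/3 = 5/6
p ↔ (r ↔ q) = 1/3 ↔ 5/6 = 1/2
q ↔ p = 2/3 ↔ 1/3 = 2/3
p → (q ↔ p) = 1/3 → 2/3 = 1
(p ↔ (r ↔ q)) → (p → (q ↔ p)) = 1/2 → 1 = 1
q ↔ r = 2/3 ↔ 5/6 = 5/6
q ↔ q = 2/3 ↔ 2/3 = 1
p ↔ q = 1/3 ↔ 2/3 = 2/3
(q ↔ q) ↔ (p ↔ q) = 1 ↔ 2/3 = 2/3
(q ↔ r) ↔ ((q ↔ q) ↔ (p ↔ q)) = 5/6 ↔ 2/3 = 5/6
((p ↔ (r ↔ q)) → (p → (q ↔ p))) ↔ ((q ↔ r) ↔ ((q ↔ q) ↔ (p ↔ q))) = 1 ↔ 5/6 = 5/6
((((r → p) → (q ↔ r)) ↔ ((q → p) → q)) ↔ ((q → q) ↔ (p ↔ q))) → (((p ↔ (r ↔ q)) → (p → (q ↔ p))) ↔ ((q ↔ r) ↔ ((q ↔ q) ↔ (p ↔ q)))) = 2/3 → 5/6 = 1
((~p ↔ ((r ↔ p) → p)) → (((q → r) ↔ r) → ~((p ↔ r) ↔ (r → p)))) → (((((r → p) → (q ↔ r)) ↔ ((q → p) → q)) ↔ ((q → q) ↔ (p ↔ q))) → (((p ↔ (r ↔ q)) → (p → (q ↔ p))) ↔ ((q ↔ r) ↔ ((q ↔ q) ↔ (p ↔ q))))) = 1/3 → 1 = 1
p → r = 1/3 → 5/6 = 1
q ↔ (p → r) = 2/3 ↔ 1 = 2/3
q → p = 2/3 → 1/3 = 2/3
(q ↔ (p → r)) ↔ (q → p) = 2/3 ↔ 2/3 = 1
q → r = 2/3 → 5/6 = 1
r ↔ q = 5/6 ↔ 2/3 = 5/6
(q → r) → (r ↔ q) = 1 → 5/6 = 5/6
p ↔ p = 1/3 ↔ 1/3 = 1
((q → r) → (r ↔ q)) ↔ (p ↔ p) = 5/6 ↔ 1 = 5/6
~(((q → r) → (r ↔ q)) ↔ (p ↔ p)) = ~5/6 = 1/6
((q ↔ (p → r)) ↔ (q → p)) ↔ ~(((q → r) → (r ↔ q)) ↔ (p ↔ p)) = 1 ↔ 1/6 = 1/6
(((~p ↔ ((r ↔ p) → p)) → (((q → r) ↔ r) → ~((p ↔ r) ↔ (r → p)))) → (((((r → p) → (q ↔ r)) ↔ ((q → p) → q)) ↔ ((q → q) ↔ (p ↔ q))) → (((p ↔ (r ↔ q)) → (p → (q ↔ p))) ↔ ((q ↔ r) ↔ ((q ↔ q) ↔ (p ↔ q)))))) → (((q ↔ (p → r)) ↔ (q → p)) ↔ ~(((q → r) → (r ↔ q)) ↔ (p ↔ p))) = 1 → 1/6 = 1/6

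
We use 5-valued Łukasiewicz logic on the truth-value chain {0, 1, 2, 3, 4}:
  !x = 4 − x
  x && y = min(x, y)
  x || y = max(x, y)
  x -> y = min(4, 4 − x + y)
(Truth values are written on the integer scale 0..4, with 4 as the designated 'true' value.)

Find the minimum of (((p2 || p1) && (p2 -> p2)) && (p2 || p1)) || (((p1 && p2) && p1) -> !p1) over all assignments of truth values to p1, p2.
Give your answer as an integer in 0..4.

3

Take p1 = 3, p2 = 2:
p2 || p1 = 2 || 3 = 3
p2 -> p2 = 2 -> 2 = 4
(p2 || p1) && (p2 -> p2) = 3 && 4 = 3
p2 || p1 = 2 || 3 = 3
((p2 || p1) && (p2 -> p2)) && (p2 || p1) = 3 && 3 = 3
p1 && p2 = 3 && 2 = 2
(p1 && p2) && p1 = 2 && 3 = 2
!p1 = !3 = 1
((p1 && p2) && p1) -> !p1 = 2 -> 1 = 3
(((p2 || p1) && (p2 -> p2)) && (p2 || p1)) || (((p1 && p2) && p1) -> !p1) = 3 || 3 = 3
No assignment yields a value below 3, so this is the minimum.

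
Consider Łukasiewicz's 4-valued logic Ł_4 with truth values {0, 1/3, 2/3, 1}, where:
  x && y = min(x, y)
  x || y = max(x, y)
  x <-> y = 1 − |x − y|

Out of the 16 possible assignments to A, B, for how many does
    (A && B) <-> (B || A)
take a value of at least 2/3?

10

A = 0, B = 0 ↦ 1  ≥
A = 0, B = 1/3 ↦ 2/3  ≥
A = 0, B = 2/3 ↦ 1/3  <
A = 0, B = 1 ↦ 0  <
A = 1/3, B = 0 ↦ 2/3  ≥
A = 1/3, B = 1/3 ↦ 1  ≥
A = 1/3, B = 2/3 ↦ 2/3  ≥
A = 1/3, B = 1 ↦ 1/3  <
A = 2/3, B = 0 ↦ 1/3  <
A = 2/3, B = 1/3 ↦ 2/3  ≥
A = 2/3, B = 2/3 ↦ 1  ≥
A = 2/3, B = 1 ↦ 2/3  ≥
A = 1, B = 0 ↦ 0  <
A = 1, B = 1/3 ↦ 1/3  <
A = 1, B = 2/3 ↦ 2/3  ≥
A = 1, B = 1 ↦ 1  ≥
So 10 of the 16 assignments meet the threshold.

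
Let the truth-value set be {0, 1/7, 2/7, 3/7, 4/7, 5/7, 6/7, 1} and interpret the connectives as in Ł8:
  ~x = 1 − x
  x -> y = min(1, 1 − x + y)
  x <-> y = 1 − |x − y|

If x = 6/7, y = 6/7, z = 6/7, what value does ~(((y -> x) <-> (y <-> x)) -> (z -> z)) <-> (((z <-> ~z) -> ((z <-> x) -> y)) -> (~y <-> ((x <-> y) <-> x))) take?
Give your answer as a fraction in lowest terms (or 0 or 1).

5/7

y -> x = 6/7 -> 6/7 = 1
y <-> x = 6/7 <-> 6/7 = 1
(y -> x) <-> (y <-> x) = 1 <-> 1 = 1
z -> z = 6/7 -> 6/7 = 1
((y -> x) <-> (y <-> x)) -> (z -> z) = 1 -> 1 = 1
~(((y -> x) <-> (y <-> x)) -> (z -> z)) = ~1 = 0
~z = ~6/7 = 1/7
z <-> ~z = 6/7 <-> 1/7 = 2/7
z <-> x = 6/7 <-> 6/7 = 1
(z <-> x) -> y = 1 -> 6/7 = 6/7
(z <-> ~z) -> ((z <-> x) -> y) = 2/7 -> 6/7 = 1
~y = ~6/7 = 1/7
x <-> y = 6/7 <-> 6/7 = 1
(x <-> y) <-> x = 1 <-> 6/7 = 6/7
~y <-> ((x <-> y) <-> x) = 1/7 <-> 6/7 = 2/7
((z <-> ~z) -> ((z <-> x) -> y)) -> (~y <-> ((x <-> y) <-> x)) = 1 -> 2/7 = 2/7
~(((y -> x) <-> (y <-> x)) -> (z -> z)) <-> (((z <-> ~z) -> ((z <-> x) -> y)) -> (~y <-> ((x <-> y) <-> x))) = 0 <-> 2/7 = 5/7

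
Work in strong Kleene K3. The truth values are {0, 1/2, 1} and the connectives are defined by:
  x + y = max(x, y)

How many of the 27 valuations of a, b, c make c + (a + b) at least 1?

value 1: 19 assignments (counts)
value 1/2: 7 assignments
value 0: 1 assignment
So 19 of the 27 assignments meet the threshold.

19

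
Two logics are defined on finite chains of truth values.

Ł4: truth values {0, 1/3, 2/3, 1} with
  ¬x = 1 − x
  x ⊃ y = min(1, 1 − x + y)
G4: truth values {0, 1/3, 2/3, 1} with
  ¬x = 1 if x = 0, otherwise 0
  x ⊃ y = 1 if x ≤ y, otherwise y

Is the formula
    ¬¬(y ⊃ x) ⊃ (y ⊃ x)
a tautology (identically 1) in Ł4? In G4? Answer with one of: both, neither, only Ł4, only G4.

only Ł4

In Ł4: every assignment gives 1 — tautology.
In G4: at x = 1/3, y = 2/3 the value is 1/3 — not a tautology.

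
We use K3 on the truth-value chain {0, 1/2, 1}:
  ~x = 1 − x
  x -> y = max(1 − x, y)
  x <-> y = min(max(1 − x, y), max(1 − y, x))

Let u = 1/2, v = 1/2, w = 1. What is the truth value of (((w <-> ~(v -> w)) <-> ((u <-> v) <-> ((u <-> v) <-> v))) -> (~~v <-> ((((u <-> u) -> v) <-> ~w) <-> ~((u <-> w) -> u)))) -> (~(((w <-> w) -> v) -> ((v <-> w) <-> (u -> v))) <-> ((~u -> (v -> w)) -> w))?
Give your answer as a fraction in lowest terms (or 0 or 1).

v -> w = 1/2 -> 1 = 1
~(v -> w) = ~1 = 0
w <-> ~(v -> w) = 1 <-> 0 = 0
u <-> v = 1/2 <-> 1/2 = 1/2
u <-> v = 1/2 <-> 1/2 = 1/2
(u <-> v) <-> v = 1/2 <-> 1/2 = 1/2
(u <-> v) <-> ((u <-> v) <-> v) = 1/2 <-> 1/2 = 1/2
(w <-> ~(v -> w)) <-> ((u <-> v) <-> ((u <-> v) <-> v)) = 0 <-> 1/2 = 1/2
~v = ~1/2 = 1/2
~~v = ~1/2 = 1/2
u <-> u = 1/2 <-> 1/2 = 1/2
(u <-> u) -> v = 1/2 -> 1/2 = 1/2
~w = ~1 = 0
((u <-> u) -> v) <-> ~w = 1/2 <-> 0 = 1/2
u <-> w = 1/2 <-> 1 = 1/2
(u <-> w) -> u = 1/2 -> 1/2 = 1/2
~((u <-> w) -> u) = ~1/2 = 1/2
(((u <-> u) -> v) <-> ~w) <-> ~((u <-> w) -> u) = 1/2 <-> 1/2 = 1/2
~~v <-> ((((u <-> u) -> v) <-> ~w) <-> ~((u <-> w) -> u)) = 1/2 <-> 1/2 = 1/2
((w <-> ~(v -> w)) <-> ((u <-> v) <-> ((u <-> v) <-> v))) -> (~~v <-> ((((u <-> u) -> v) <-> ~w) <-> ~((u <-> w) -> u))) = 1/2 -> 1/2 = 1/2
w <-> w = 1 <-> 1 = 1
(w <-> w) -> v = 1 -> 1/2 = 1/2
v <-> w = 1/2 <-> 1 = 1/2
u -> v = 1/2 -> 1/2 = 1/2
(v <-> w) <-> (u -> v) = 1/2 <-> 1/2 = 1/2
((w <-> w) -> v) -> ((v <-> w) <-> (u -> v)) = 1/2 -> 1/2 = 1/2
~(((w <-> w) -> v) -> ((v <-> w) <-> (u -> v))) = ~1/2 = 1/2
~u = ~1/2 = 1/2
v -> w = 1/2 -> 1 = 1
~u -> (v -> w) = 1/2 -> 1 = 1
(~u -> (v -> w)) -> w = 1 -> 1 = 1
~(((w <-> w) -> v) -> ((v <-> w) <-> (u -> v))) <-> ((~u -> (v -> w)) -> w) = 1/2 <-> 1 = 1/2
(((w <-> ~(v -> w)) <-> ((u <-> v) <-> ((u <-> v) <-> v))) -> (~~v <-> ((((u <-> u) -> v) <-> ~w) <-> ~((u <-> w) -> u)))) -> (~(((w <-> w) -> v) -> ((v <-> w) <-> (u -> v))) <-> ((~u -> (v -> w)) -> w)) = 1/2 -> 1/2 = 1/2

1/2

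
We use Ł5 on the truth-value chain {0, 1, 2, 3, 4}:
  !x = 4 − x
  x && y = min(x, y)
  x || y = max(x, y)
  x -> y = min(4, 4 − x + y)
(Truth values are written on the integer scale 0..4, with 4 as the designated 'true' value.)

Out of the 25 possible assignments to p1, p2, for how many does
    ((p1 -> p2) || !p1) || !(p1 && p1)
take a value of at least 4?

value 4: 15 assignments (counts)
value 3: 4 assignments
value 2: 3 assignments
value 1: 2 assignments
value 0: 1 assignment
So 15 of the 25 assignments meet the threshold.

15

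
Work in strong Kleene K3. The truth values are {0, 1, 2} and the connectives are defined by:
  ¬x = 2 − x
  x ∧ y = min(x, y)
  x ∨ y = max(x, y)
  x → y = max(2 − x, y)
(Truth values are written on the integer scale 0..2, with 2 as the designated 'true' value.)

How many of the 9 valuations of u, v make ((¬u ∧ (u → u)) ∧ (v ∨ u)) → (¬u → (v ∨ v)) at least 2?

6

u = 0, v = 0 ↦ 2  ≥
u = 0, v = 1 ↦ 1  <
u = 0, v = 2 ↦ 2  ≥
u = 1, v = 0 ↦ 1  <
u = 1, v = 1 ↦ 1  <
u = 1, v = 2 ↦ 2  ≥
u = 2, v = 0 ↦ 2  ≥
u = 2, v = 1 ↦ 2  ≥
u = 2, v = 2 ↦ 2  ≥
So 6 of the 9 assignments meet the threshold.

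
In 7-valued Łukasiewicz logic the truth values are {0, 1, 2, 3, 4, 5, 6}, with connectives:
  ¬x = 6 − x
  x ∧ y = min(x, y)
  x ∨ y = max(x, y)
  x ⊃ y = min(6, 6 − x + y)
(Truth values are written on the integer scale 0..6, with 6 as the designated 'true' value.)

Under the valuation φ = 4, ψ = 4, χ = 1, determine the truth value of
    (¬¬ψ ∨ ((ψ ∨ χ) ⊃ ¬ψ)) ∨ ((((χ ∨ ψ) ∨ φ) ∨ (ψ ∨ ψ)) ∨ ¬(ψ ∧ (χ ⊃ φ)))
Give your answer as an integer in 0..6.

4

¬ψ = ¬4 = 2
¬¬ψ = ¬2 = 4
ψ ∨ χ = 4 ∨ 1 = 4
¬ψ = ¬4 = 2
(ψ ∨ χ) ⊃ ¬ψ = 4 ⊃ 2 = 4
¬¬ψ ∨ ((ψ ∨ χ) ⊃ ¬ψ) = 4 ∨ 4 = 4
χ ∨ ψ = 1 ∨ 4 = 4
(χ ∨ ψ) ∨ φ = 4 ∨ 4 = 4
ψ ∨ ψ = 4 ∨ 4 = 4
((χ ∨ ψ) ∨ φ) ∨ (ψ ∨ ψ) = 4 ∨ 4 = 4
χ ⊃ φ = 1 ⊃ 4 = 6
ψ ∧ (χ ⊃ φ) = 4 ∧ 6 = 4
¬(ψ ∧ (χ ⊃ φ)) = ¬4 = 2
(((χ ∨ ψ) ∨ φ) ∨ (ψ ∨ ψ)) ∨ ¬(ψ ∧ (χ ⊃ φ)) = 4 ∨ 2 = 4
(¬¬ψ ∨ ((ψ ∨ χ) ⊃ ¬ψ)) ∨ ((((χ ∨ ψ) ∨ φ) ∨ (ψ ∨ ψ)) ∨ ¬(ψ ∧ (χ ⊃ φ))) = 4 ∨ 4 = 4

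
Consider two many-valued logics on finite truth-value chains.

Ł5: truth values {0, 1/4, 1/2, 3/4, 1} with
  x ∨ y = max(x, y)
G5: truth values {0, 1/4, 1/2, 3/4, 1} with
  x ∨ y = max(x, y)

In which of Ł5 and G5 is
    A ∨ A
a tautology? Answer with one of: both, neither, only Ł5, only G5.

In Ł5: at A = 0 the value is 0 — not a tautology.
In G5: at A = 0 the value is 0 — not a tautology.

neither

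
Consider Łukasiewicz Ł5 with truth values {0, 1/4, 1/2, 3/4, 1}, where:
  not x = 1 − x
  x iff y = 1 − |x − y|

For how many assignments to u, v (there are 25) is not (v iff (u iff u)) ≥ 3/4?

value 1: 5 assignments (counts)
value 3/4: 5 assignments (counts)
value 1/2: 5 assignments
value 1/4: 5 assignments
value 0: 5 assignments
So 10 of the 25 assignments meet the threshold.

10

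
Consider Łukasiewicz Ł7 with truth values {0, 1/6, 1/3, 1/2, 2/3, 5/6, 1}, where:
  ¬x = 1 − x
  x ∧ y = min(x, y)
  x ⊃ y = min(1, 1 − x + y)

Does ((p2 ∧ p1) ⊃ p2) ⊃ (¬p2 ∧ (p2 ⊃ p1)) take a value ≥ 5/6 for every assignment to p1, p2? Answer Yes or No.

No

Counterexample: take p1 = 0, p2 = 1/3.
p2 ∧ p1 = 1/3 ∧ 0 = 0
(p2 ∧ p1) ⊃ p2 = 0 ⊃ 1/3 = 1
¬p2 = ¬1/3 = 2/3
p2 ⊃ p1 = 1/3 ⊃ 0 = 2/3
¬p2 ∧ (p2 ⊃ p1) = 2/3 ∧ 2/3 = 2/3
((p2 ∧ p1) ⊃ p2) ⊃ (¬p2 ∧ (p2 ⊃ p1)) = 1 ⊃ 2/3 = 2/3
This gives 2/3, which is below 5/6.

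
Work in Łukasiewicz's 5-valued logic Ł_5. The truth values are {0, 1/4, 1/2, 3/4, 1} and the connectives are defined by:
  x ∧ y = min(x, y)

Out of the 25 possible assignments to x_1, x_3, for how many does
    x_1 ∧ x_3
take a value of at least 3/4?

4

value 1: 1 assignment (counts)
value 3/4: 3 assignments (counts)
value 1/2: 5 assignments
value 1/4: 7 assignments
value 0: 9 assignments
So 4 of the 25 assignments meet the threshold.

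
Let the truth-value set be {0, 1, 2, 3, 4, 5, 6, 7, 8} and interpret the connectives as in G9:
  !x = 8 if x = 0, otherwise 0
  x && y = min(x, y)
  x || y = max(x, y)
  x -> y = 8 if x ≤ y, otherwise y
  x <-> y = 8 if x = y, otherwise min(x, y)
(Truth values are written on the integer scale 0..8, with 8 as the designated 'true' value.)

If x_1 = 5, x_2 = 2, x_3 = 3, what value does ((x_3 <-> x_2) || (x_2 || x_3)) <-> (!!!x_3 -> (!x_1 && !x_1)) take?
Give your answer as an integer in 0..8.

3

x_3 <-> x_2 = 3 <-> 2 = 2
x_2 || x_3 = 2 || 3 = 3
(x_3 <-> x_2) || (x_2 || x_3) = 2 || 3 = 3
!x_3 = !3 = 0
!!x_3 = !0 = 8
!!!x_3 = !8 = 0
!x_1 = !5 = 0
!x_1 = !5 = 0
!x_1 && !x_1 = 0 && 0 = 0
!!!x_3 -> (!x_1 && !x_1) = 0 -> 0 = 8
((x_3 <-> x_2) || (x_2 || x_3)) <-> (!!!x_3 -> (!x_1 && !x_1)) = 3 <-> 8 = 3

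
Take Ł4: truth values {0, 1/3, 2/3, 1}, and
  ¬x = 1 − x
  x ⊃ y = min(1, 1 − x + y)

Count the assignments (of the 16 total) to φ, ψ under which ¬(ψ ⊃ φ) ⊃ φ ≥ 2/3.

φ = 0, ψ = 0 ↦ 1  ≥
φ = 0, ψ = 1/3 ↦ 2/3  ≥
φ = 0, ψ = 2/3 ↦ 1/3  <
φ = 0, ψ = 1 ↦ 0  <
φ = 1/3, ψ = 0 ↦ 1  ≥
φ = 1/3, ψ = 1/3 ↦ 1  ≥
φ = 1/3, ψ = 2/3 ↦ 1  ≥
φ = 1/3, ψ = 1 ↦ 2/3  ≥
φ = 2/3, ψ = 0 ↦ 1  ≥
φ = 2/3, ψ = 1/3 ↦ 1  ≥
φ = 2/3, ψ = 2/3 ↦ 1  ≥
φ = 2/3, ψ = 1 ↦ 1  ≥
φ = 1, ψ = 0 ↦ 1  ≥
φ = 1, ψ = 1/3 ↦ 1  ≥
φ = 1, ψ = 2/3 ↦ 1  ≥
φ = 1, ψ = 1 ↦ 1  ≥
So 14 of the 16 assignments meet the threshold.

14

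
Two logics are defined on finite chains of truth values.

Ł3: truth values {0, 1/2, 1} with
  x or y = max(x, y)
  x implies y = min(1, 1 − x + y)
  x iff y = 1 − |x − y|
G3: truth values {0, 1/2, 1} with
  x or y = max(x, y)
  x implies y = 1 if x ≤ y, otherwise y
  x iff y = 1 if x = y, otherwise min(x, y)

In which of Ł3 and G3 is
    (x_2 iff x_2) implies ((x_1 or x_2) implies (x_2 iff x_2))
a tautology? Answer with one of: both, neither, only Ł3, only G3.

both

In Ł3: every assignment gives 1 — tautology.
In G3: every assignment gives 1 — tautology.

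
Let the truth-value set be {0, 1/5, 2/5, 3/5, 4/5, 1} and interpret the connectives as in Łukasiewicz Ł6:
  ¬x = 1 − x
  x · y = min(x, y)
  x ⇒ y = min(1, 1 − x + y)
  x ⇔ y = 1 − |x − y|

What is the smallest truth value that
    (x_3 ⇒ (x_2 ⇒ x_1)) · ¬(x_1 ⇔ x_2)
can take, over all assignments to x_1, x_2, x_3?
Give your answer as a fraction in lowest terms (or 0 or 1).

Take x_1 = 0, x_2 = 0, x_3 = 0:
x_2 ⇒ x_1 = 0 ⇒ 0 = 1
x_3 ⇒ (x_2 ⇒ x_1) = 0 ⇒ 1 = 1
x_1 ⇔ x_2 = 0 ⇔ 0 = 1
¬(x_1 ⇔ x_2) = ¬1 = 0
(x_3 ⇒ (x_2 ⇒ x_1)) · ¬(x_1 ⇔ x_2) = 1 · 0 = 0
No assignment yields a value below 0, so this is the minimum.

0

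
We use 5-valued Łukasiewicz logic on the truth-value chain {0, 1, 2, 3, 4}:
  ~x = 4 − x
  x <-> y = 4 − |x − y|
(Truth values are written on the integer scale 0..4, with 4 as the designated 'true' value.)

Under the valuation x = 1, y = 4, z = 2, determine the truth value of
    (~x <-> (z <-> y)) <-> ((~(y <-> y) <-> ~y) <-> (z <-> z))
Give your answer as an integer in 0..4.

~x = ~1 = 3
z <-> y = 2 <-> 4 = 2
~x <-> (z <-> y) = 3 <-> 2 = 3
y <-> y = 4 <-> 4 = 4
~(y <-> y) = ~4 = 0
~y = ~4 = 0
~(y <-> y) <-> ~y = 0 <-> 0 = 4
z <-> z = 2 <-> 2 = 4
(~(y <-> y) <-> ~y) <-> (z <-> z) = 4 <-> 4 = 4
(~x <-> (z <-> y)) <-> ((~(y <-> y) <-> ~y) <-> (z <-> z)) = 3 <-> 4 = 3

3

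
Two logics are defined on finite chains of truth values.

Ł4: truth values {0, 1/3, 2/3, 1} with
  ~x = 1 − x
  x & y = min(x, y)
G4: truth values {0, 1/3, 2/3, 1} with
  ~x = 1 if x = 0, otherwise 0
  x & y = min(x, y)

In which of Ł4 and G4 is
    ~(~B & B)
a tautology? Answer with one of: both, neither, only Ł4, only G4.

only G4

In Ł4: at B = 1/3 the value is 2/3 — not a tautology.
In G4: every assignment gives 1 — tautology.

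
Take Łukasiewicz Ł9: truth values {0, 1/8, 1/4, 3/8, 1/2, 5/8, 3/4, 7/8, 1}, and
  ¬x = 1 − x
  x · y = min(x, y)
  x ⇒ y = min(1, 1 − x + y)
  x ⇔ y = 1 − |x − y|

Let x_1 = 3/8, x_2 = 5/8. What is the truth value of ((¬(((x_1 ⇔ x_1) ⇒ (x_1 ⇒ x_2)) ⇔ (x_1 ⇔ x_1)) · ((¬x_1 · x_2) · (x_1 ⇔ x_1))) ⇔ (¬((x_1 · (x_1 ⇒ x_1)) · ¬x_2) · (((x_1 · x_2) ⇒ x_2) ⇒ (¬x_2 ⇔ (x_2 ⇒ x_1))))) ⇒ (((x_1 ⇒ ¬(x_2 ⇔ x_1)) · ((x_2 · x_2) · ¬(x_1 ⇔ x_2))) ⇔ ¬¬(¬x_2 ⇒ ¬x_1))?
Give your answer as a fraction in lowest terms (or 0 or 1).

7/8

x_1 ⇔ x_1 = 3/8 ⇔ 3/8 = 1
x_1 ⇒ x_2 = 3/8 ⇒ 5/8 = 1
(x_1 ⇔ x_1) ⇒ (x_1 ⇒ x_2) = 1 ⇒ 1 = 1
x_1 ⇔ x_1 = 3/8 ⇔ 3/8 = 1
((x_1 ⇔ x_1) ⇒ (x_1 ⇒ x_2)) ⇔ (x_1 ⇔ x_1) = 1 ⇔ 1 = 1
¬(((x_1 ⇔ x_1) ⇒ (x_1 ⇒ x_2)) ⇔ (x_1 ⇔ x_1)) = ¬1 = 0
¬x_1 = ¬3/8 = 5/8
¬x_1 · x_2 = 5/8 · 5/8 = 5/8
x_1 ⇔ x_1 = 3/8 ⇔ 3/8 = 1
(¬x_1 · x_2) · (x_1 ⇔ x_1) = 5/8 · 1 = 5/8
¬(((x_1 ⇔ x_1) ⇒ (x_1 ⇒ x_2)) ⇔ (x_1 ⇔ x_1)) · ((¬x_1 · x_2) · (x_1 ⇔ x_1)) = 0 · 5/8 = 0
x_1 ⇒ x_1 = 3/8 ⇒ 3/8 = 1
x_1 · (x_1 ⇒ x_1) = 3/8 · 1 = 3/8
¬x_2 = ¬5/8 = 3/8
(x_1 · (x_1 ⇒ x_1)) · ¬x_2 = 3/8 · 3/8 = 3/8
¬((x_1 · (x_1 ⇒ x_1)) · ¬x_2) = ¬3/8 = 5/8
x_1 · x_2 = 3/8 · 5/8 = 3/8
(x_1 · x_2) ⇒ x_2 = 3/8 ⇒ 5/8 = 1
¬x_2 = ¬5/8 = 3/8
x_2 ⇒ x_1 = 5/8 ⇒ 3/8 = 3/4
¬x_2 ⇔ (x_2 ⇒ x_1) = 3/8 ⇔ 3/4 = 5/8
((x_1 · x_2) ⇒ x_2) ⇒ (¬x_2 ⇔ (x_2 ⇒ x_1)) = 1 ⇒ 5/8 = 5/8
¬((x_1 · (x_1 ⇒ x_1)) · ¬x_2) · (((x_1 · x_2) ⇒ x_2) ⇒ (¬x_2 ⇔ (x_2 ⇒ x_1))) = 5/8 · 5/8 = 5/8
(¬(((x_1 ⇔ x_1) ⇒ (x_1 ⇒ x_2)) ⇔ (x_1 ⇔ x_1)) · ((¬x_1 · x_2) · (x_1 ⇔ x_1))) ⇔ (¬((x_1 · (x_1 ⇒ x_1)) · ¬x_2) · (((x_1 · x_2) ⇒ x_2) ⇒ (¬x_2 ⇔ (x_2 ⇒ x_1)))) = 0 ⇔ 5/8 = 3/8
x_2 ⇔ x_1 = 5/8 ⇔ 3/8 = 3/4
¬(x_2 ⇔ x_1) = ¬3/4 = 1/4
x_1 ⇒ ¬(x_2 ⇔ x_1) = 3/8 ⇒ 1/4 = 7/8
x_2 · x_2 = 5/8 · 5/8 = 5/8
x_1 ⇔ x_2 = 3/8 ⇔ 5/8 = 3/4
¬(x_1 ⇔ x_2) = ¬3/4 = 1/4
(x_2 · x_2) · ¬(x_1 ⇔ x_2) = 5/8 · 1/4 = 1/4
(x_1 ⇒ ¬(x_2 ⇔ x_1)) · ((x_2 · x_2) · ¬(x_1 ⇔ x_2)) = 7/8 · 1/4 = 1/4
¬x_2 = ¬5/8 = 3/8
¬x_1 = ¬3/8 = 5/8
¬x_2 ⇒ ¬x_1 = 3/8 ⇒ 5/8 = 1
¬(¬x_2 ⇒ ¬x_1) = ¬1 = 0
¬¬(¬x_2 ⇒ ¬x_1) = ¬0 = 1
((x_1 ⇒ ¬(x_2 ⇔ x_1)) · ((x_2 · x_2) · ¬(x_1 ⇔ x_2))) ⇔ ¬¬(¬x_2 ⇒ ¬x_1) = 1/4 ⇔ 1 = 1/4
((¬(((x_1 ⇔ x_1) ⇒ (x_1 ⇒ x_2)) ⇔ (x_1 ⇔ x_1)) · ((¬x_1 · x_2) · (x_1 ⇔ x_1))) ⇔ (¬((x_1 · (x_1 ⇒ x_1)) · ¬x_2) · (((x_1 · x_2) ⇒ x_2) ⇒ (¬x_2 ⇔ (x_2 ⇒ x_1))))) ⇒ (((x_1 ⇒ ¬(x_2 ⇔ x_1)) · ((x_2 · x_2) · ¬(x_1 ⇔ x_2))) ⇔ ¬¬(¬x_2 ⇒ ¬x_1)) = 3/8 ⇒ 1/4 = 7/8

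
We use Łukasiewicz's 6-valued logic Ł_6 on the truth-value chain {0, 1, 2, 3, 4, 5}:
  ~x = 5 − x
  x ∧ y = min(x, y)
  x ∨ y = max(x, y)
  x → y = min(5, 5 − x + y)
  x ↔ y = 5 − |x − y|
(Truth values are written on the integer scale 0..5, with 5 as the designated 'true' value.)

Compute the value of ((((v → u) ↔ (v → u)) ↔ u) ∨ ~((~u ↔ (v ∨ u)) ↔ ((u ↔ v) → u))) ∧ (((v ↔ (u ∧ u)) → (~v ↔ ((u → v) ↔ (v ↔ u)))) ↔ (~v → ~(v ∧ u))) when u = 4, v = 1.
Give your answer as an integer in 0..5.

4

v → u = 1 → 4 = 5
v → u = 1 → 4 = 5
(v → u) ↔ (v → u) = 5 ↔ 5 = 5
((v → u) ↔ (v → u)) ↔ u = 5 ↔ 4 = 4
~u = ~4 = 1
v ∨ u = 1 ∨ 4 = 4
~u ↔ (v ∨ u) = 1 ↔ 4 = 2
u ↔ v = 4 ↔ 1 = 2
(u ↔ v) → u = 2 → 4 = 5
(~u ↔ (v ∨ u)) ↔ ((u ↔ v) → u) = 2 ↔ 5 = 2
~((~u ↔ (v ∨ u)) ↔ ((u ↔ v) → u)) = ~2 = 3
(((v → u) ↔ (v → u)) ↔ u) ∨ ~((~u ↔ (v ∨ u)) ↔ ((u ↔ v) → u)) = 4 ∨ 3 = 4
u ∧ u = 4 ∧ 4 = 4
v ↔ (u ∧ u) = 1 ↔ 4 = 2
~v = ~1 = 4
u → v = 4 → 1 = 2
v ↔ u = 1 ↔ 4 = 2
(u → v) ↔ (v ↔ u) = 2 ↔ 2 = 5
~v ↔ ((u → v) ↔ (v ↔ u)) = 4 ↔ 5 = 4
(v ↔ (u ∧ u)) → (~v ↔ ((u → v) ↔ (v ↔ u))) = 2 → 4 = 5
~v = ~1 = 4
v ∧ u = 1 ∧ 4 = 1
~(v ∧ u) = ~1 = 4
~v → ~(v ∧ u) = 4 → 4 = 5
((v ↔ (u ∧ u)) → (~v ↔ ((u → v) ↔ (v ↔ u)))) ↔ (~v → ~(v ∧ u)) = 5 ↔ 5 = 5
((((v → u) ↔ (v → u)) ↔ u) ∨ ~((~u ↔ (v ∨ u)) ↔ ((u ↔ v) → u))) ∧ (((v ↔ (u ∧ u)) → (~v ↔ ((u → v) ↔ (v ↔ u)))) ↔ (~v → ~(v ∧ u))) = 4 ∧ 5 = 4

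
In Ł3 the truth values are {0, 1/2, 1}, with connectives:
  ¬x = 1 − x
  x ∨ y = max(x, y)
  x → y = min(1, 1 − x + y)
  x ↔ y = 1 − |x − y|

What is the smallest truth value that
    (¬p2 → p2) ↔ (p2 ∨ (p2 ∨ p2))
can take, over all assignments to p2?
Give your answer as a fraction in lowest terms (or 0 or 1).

Take p2 = 1/2:
¬p2 = ¬1/2 = 1/2
¬p2 → p2 = 1/2 → 1/2 = 1
p2 ∨ p2 = 1/2 ∨ 1/2 = 1/2
p2 ∨ (p2 ∨ p2) = 1/2 ∨ 1/2 = 1/2
(¬p2 → p2) ↔ (p2 ∨ (p2 ∨ p2)) = 1 ↔ 1/2 = 1/2
No assignment yields a value below 1/2, so this is the minimum.

1/2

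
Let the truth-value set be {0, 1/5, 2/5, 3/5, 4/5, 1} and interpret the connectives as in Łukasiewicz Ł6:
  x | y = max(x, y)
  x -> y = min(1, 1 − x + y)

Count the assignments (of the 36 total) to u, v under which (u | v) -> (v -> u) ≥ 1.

27

value 1: 27 assignments (counts)
value 4/5: 3 assignments
value 3/5: 2 assignments
value 2/5: 2 assignments
value 1/5: 1 assignment
value 0: 1 assignment
So 27 of the 36 assignments meet the threshold.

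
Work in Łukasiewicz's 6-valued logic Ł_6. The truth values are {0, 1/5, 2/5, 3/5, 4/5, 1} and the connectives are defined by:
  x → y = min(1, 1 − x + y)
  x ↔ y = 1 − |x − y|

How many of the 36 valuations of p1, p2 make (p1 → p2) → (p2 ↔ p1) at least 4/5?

26

value 1: 21 assignments (counts)
value 4/5: 5 assignments (counts)
value 3/5: 4 assignments
value 2/5: 3 assignments
value 1/5: 2 assignments
value 0: 1 assignment
So 26 of the 36 assignments meet the threshold.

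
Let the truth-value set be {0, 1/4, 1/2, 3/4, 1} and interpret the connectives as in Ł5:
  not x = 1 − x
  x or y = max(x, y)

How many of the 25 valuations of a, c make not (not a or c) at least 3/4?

4

value 1: 1 assignment (counts)
value 3/4: 3 assignments (counts)
value 1/2: 5 assignments
value 1/4: 7 assignments
value 0: 9 assignments
So 4 of the 25 assignments meet the threshold.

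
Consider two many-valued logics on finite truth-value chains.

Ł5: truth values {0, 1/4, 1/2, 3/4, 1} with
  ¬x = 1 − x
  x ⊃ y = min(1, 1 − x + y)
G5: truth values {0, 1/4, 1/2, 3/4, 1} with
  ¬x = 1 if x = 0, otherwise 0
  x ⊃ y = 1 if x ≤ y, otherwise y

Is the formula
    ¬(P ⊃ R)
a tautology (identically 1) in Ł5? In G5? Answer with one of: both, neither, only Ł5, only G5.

neither

In Ł5: at P = 0, R = 0 the value is 0 — not a tautology.
In G5: at P = 0, R = 0 the value is 0 — not a tautology.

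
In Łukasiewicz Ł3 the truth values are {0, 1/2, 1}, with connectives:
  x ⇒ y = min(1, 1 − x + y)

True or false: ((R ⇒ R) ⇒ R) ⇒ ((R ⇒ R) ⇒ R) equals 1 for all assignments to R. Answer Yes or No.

R = 0 ↦ 1
R = 1/2 ↦ 1
R = 1 ↦ 1
Every assignment gives a value ≥ 1.

Yes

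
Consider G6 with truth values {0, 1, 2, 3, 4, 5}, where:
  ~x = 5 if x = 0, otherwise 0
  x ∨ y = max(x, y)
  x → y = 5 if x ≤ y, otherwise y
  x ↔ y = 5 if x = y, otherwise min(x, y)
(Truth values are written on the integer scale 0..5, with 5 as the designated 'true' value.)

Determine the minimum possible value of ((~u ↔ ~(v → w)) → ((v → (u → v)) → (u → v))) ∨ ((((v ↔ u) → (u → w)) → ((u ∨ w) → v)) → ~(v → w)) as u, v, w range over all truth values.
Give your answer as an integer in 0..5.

1

Take u = 2, v = 1, w = 1:
~u = ~2 = 0
v → w = 1 → 1 = 5
~(v → w) = ~5 = 0
~u ↔ ~(v → w) = 0 ↔ 0 = 5
u → v = 2 → 1 = 1
v → (u → v) = 1 → 1 = 5
u → v = 2 → 1 = 1
(v → (u → v)) → (u → v) = 5 → 1 = 1
(~u ↔ ~(v → w)) → ((v → (u → v)) → (u → v)) = 5 → 1 = 1
v ↔ u = 1 ↔ 2 = 1
u → w = 2 → 1 = 1
(v ↔ u) → (u → w) = 1 → 1 = 5
u ∨ w = 2 ∨ 1 = 2
(u ∨ w) → v = 2 → 1 = 1
((v ↔ u) → (u → w)) → ((u ∨ w) → v) = 5 → 1 = 1
v → w = 1 → 1 = 5
~(v → w) = ~5 = 0
(((v ↔ u) → (u → w)) → ((u ∨ w) → v)) → ~(v → w) = 1 → 0 = 0
((~u ↔ ~(v → w)) → ((v → (u → v)) → (u → v))) ∨ ((((v ↔ u) → (u → w)) → ((u ∨ w) → v)) → ~(v → w)) = 1 ∨ 0 = 1
No assignment yields a value below 1, so this is the minimum.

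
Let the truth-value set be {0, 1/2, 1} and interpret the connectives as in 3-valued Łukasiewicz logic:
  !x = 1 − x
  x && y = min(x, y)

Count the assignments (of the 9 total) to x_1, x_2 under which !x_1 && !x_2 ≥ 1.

1

x_1 = 0, x_2 = 0 ↦ 1  ≥
x_1 = 0, x_2 = 1/2 ↦ 1/2  <
x_1 = 0, x_2 = 1 ↦ 0  <
x_1 = 1/2, x_2 = 0 ↦ 1/2  <
x_1 = 1/2, x_2 = 1/2 ↦ 1/2  <
x_1 = 1/2, x_2 = 1 ↦ 0  <
x_1 = 1, x_2 = 0 ↦ 0  <
x_1 = 1, x_2 = 1/2 ↦ 0  <
x_1 = 1, x_2 = 1 ↦ 0  <
So 1 of the 9 assignments meets the threshold.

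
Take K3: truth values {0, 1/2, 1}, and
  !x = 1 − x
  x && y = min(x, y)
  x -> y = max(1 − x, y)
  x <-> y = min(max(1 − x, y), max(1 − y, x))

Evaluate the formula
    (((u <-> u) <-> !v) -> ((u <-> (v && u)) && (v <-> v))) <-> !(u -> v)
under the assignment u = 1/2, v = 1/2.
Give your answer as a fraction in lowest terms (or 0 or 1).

1/2

u <-> u = 1/2 <-> 1/2 = 1/2
!v = !1/2 = 1/2
(u <-> u) <-> !v = 1/2 <-> 1/2 = 1/2
v && u = 1/2 && 1/2 = 1/2
u <-> (v && u) = 1/2 <-> 1/2 = 1/2
v <-> v = 1/2 <-> 1/2 = 1/2
(u <-> (v && u)) && (v <-> v) = 1/2 && 1/2 = 1/2
((u <-> u) <-> !v) -> ((u <-> (v && u)) && (v <-> v)) = 1/2 -> 1/2 = 1/2
u -> v = 1/2 -> 1/2 = 1/2
!(u -> v) = !1/2 = 1/2
(((u <-> u) <-> !v) -> ((u <-> (v && u)) && (v <-> v))) <-> !(u -> v) = 1/2 <-> 1/2 = 1/2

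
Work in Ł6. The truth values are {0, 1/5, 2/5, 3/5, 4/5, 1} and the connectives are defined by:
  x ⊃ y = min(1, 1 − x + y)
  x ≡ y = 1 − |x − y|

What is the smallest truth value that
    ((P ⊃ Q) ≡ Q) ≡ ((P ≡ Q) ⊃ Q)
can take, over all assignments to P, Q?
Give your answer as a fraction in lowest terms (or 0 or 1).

Take P = 0, Q = 2/5:
P ⊃ Q = 0 ⊃ 2/5 = 1
(P ⊃ Q) ≡ Q = 1 ≡ 2/5 = 2/5
P ≡ Q = 0 ≡ 2/5 = 3/5
(P ≡ Q) ⊃ Q = 3/5 ⊃ 2/5 = 4/5
((P ⊃ Q) ≡ Q) ≡ ((P ≡ Q) ⊃ Q) = 2/5 ≡ 4/5 = 3/5
No assignment yields a value below 3/5, so this is the minimum.

3/5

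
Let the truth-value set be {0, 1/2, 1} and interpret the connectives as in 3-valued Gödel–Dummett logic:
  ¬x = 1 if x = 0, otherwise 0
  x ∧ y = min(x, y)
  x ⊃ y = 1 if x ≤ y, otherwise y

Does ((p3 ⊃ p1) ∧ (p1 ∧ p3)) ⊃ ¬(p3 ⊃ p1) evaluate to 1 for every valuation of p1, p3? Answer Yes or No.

Counterexample: take p1 = 1/2, p3 = 1/2.
p3 ⊃ p1 = 1/2 ⊃ 1/2 = 1
p1 ∧ p3 = 1/2 ∧ 1/2 = 1/2
(p3 ⊃ p1) ∧ (p1 ∧ p3) = 1 ∧ 1/2 = 1/2
¬(p3 ⊃ p1) = ¬1 = 0
((p3 ⊃ p1) ∧ (p1 ∧ p3)) ⊃ ¬(p3 ⊃ p1) = 1/2 ⊃ 0 = 0
This gives 0 ≠ 1.

No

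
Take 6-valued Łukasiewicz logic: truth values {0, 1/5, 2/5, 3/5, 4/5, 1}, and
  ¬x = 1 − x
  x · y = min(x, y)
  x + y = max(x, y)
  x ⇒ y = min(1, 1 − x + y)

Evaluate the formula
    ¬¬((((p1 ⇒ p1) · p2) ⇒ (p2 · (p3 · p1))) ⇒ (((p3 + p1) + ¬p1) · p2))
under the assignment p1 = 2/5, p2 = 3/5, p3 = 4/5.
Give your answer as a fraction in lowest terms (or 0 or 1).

4/5

p1 ⇒ p1 = 2/5 ⇒ 2/5 = 1
(p1 ⇒ p1) · p2 = 1 · 3/5 = 3/5
p3 · p1 = 4/5 · 2/5 = 2/5
p2 · (p3 · p1) = 3/5 · 2/5 = 2/5
((p1 ⇒ p1) · p2) ⇒ (p2 · (p3 · p1)) = 3/5 ⇒ 2/5 = 4/5
p3 + p1 = 4/5 + 2/5 = 4/5
¬p1 = ¬2/5 = 3/5
(p3 + p1) + ¬p1 = 4/5 + 3/5 = 4/5
((p3 + p1) + ¬p1) · p2 = 4/5 · 3/5 = 3/5
(((p1 ⇒ p1) · p2) ⇒ (p2 · (p3 · p1))) ⇒ (((p3 + p1) + ¬p1) · p2) = 4/5 ⇒ 3/5 = 4/5
¬((((p1 ⇒ p1) · p2) ⇒ (p2 · (p3 · p1))) ⇒ (((p3 + p1) + ¬p1) · p2)) = ¬4/5 = 1/5
¬¬((((p1 ⇒ p1) · p2) ⇒ (p2 · (p3 · p1))) ⇒ (((p3 + p1) + ¬p1) · p2)) = ¬1/5 = 4/5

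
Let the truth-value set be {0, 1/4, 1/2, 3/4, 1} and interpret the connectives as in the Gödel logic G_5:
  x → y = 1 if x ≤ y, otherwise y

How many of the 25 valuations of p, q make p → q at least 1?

15

value 1: 15 assignments (counts)
value 3/4: 1 assignment
value 1/2: 2 assignments
value 1/4: 3 assignments
value 0: 4 assignments
So 15 of the 25 assignments meet the threshold.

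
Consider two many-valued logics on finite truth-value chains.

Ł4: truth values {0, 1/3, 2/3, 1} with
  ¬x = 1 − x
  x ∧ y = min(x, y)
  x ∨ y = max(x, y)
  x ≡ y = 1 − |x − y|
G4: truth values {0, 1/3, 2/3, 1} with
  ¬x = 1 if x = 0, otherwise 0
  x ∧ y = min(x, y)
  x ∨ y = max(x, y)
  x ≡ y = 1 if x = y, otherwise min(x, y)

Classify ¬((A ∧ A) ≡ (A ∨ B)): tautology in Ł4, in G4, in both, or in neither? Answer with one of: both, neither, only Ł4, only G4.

In Ł4: at A = 0, B = 0 the value is 0 — not a tautology.
In G4: at A = 0, B = 0 the value is 0 — not a tautology.

neither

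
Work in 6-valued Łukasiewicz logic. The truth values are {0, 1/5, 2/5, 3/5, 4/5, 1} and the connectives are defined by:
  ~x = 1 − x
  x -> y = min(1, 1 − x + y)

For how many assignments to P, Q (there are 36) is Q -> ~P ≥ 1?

value 1: 21 assignments (counts)
value 4/5: 5 assignments
value 3/5: 4 assignments
value 2/5: 3 assignments
value 1/5: 2 assignments
value 0: 1 assignment
So 21 of the 36 assignments meet the threshold.

21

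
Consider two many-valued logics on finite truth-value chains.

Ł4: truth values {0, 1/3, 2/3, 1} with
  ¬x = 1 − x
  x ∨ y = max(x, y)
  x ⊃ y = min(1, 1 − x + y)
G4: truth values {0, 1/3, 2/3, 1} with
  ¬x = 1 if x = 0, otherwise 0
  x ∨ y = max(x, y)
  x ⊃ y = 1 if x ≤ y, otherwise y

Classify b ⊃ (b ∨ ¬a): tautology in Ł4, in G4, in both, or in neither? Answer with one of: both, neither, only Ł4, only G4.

both

In Ł4: every assignment gives 1 — tautology.
In G4: every assignment gives 1 — tautology.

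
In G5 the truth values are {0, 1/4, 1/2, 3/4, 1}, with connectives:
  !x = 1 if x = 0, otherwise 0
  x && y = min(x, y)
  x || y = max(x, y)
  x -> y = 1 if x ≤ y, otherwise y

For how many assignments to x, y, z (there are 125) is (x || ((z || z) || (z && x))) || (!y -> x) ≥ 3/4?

value 1: 109 assignments (counts)
value 3/4: 7 assignments (counts)
value 1/2: 5 assignments
value 1/4: 3 assignments
value 0: 1 assignment
So 116 of the 125 assignments meet the threshold.

116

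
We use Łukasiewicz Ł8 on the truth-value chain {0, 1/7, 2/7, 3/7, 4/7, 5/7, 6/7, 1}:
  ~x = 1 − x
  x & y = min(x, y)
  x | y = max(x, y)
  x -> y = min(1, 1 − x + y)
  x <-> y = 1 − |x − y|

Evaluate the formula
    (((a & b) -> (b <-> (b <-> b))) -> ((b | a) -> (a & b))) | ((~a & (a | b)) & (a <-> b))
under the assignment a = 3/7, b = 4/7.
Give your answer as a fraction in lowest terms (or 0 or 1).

6/7

a & b = 3/7 & 4/7 = 3/7
b <-> b = 4/7 <-> 4/7 = 1
b <-> (b <-> b) = 4/7 <-> 1 = 4/7
(a & b) -> (b <-> (b <-> b)) = 3/7 -> 4/7 = 1
b | a = 4/7 | 3/7 = 4/7
a & b = 3/7 & 4/7 = 3/7
(b | a) -> (a & b) = 4/7 -> 3/7 = 6/7
((a & b) -> (b <-> (b <-> b))) -> ((b | a) -> (a & b)) = 1 -> 6/7 = 6/7
~a = ~3/7 = 4/7
a | b = 3/7 | 4/7 = 4/7
~a & (a | b) = 4/7 & 4/7 = 4/7
a <-> b = 3/7 <-> 4/7 = 6/7
(~a & (a | b)) & (a <-> b) = 4/7 & 6/7 = 4/7
(((a & b) -> (b <-> (b <-> b))) -> ((b | a) -> (a & b))) | ((~a & (a | b)) & (a <-> b)) = 6/7 | 4/7 = 6/7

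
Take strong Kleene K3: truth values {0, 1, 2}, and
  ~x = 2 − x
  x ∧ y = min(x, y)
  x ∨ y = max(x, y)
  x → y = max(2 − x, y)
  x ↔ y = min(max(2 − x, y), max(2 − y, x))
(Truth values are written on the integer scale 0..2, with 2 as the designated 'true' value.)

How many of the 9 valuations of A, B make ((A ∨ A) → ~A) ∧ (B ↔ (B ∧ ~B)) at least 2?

A = 0, B = 0 ↦ 2  ≥
A = 0, B = 1 ↦ 1  <
A = 0, B = 2 ↦ 0  <
A = 1, B = 0 ↦ 1  <
A = 1, B = 1 ↦ 1  <
A = 1, B = 2 ↦ 0  <
A = 2, B = 0 ↦ 0  <
A = 2, B = 1 ↦ 0  <
A = 2, B = 2 ↦ 0  <
So 1 of the 9 assignments meets the threshold.

1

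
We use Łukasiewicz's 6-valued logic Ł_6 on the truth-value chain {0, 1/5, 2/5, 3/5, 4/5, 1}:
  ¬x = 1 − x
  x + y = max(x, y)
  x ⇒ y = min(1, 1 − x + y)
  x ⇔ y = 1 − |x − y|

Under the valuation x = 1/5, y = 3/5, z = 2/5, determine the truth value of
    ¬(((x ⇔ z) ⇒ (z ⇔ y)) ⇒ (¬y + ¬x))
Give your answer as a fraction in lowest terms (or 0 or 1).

x ⇔ z = 1/5 ⇔ 2/5 = 4/5
z ⇔ y = 2/5 ⇔ 3/5 = 4/5
(x ⇔ z) ⇒ (z ⇔ y) = 4/5 ⇒ 4/5 = 1
¬y = ¬3/5 = 2/5
¬x = ¬1/5 = 4/5
¬y + ¬x = 2/5 + 4/5 = 4/5
((x ⇔ z) ⇒ (z ⇔ y)) ⇒ (¬y + ¬x) = 1 ⇒ 4/5 = 4/5
¬(((x ⇔ z) ⇒ (z ⇔ y)) ⇒ (¬y + ¬x)) = ¬4/5 = 1/5

1/5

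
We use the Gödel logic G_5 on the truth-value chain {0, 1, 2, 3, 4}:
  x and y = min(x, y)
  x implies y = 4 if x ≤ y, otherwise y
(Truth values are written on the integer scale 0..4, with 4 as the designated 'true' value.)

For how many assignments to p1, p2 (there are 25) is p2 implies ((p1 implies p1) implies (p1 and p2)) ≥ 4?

15

value 4: 15 assignments (counts)
value 3: 1 assignment
value 2: 2 assignments
value 1: 3 assignments
value 0: 4 assignments
So 15 of the 25 assignments meet the threshold.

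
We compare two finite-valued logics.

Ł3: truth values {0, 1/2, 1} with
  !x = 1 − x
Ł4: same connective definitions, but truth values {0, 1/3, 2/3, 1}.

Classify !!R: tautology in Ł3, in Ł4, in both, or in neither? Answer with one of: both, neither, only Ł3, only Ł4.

In Ł3: at R = 0 the value is 0 — not a tautology.
In Ł4: at R = 0 the value is 0 — not a tautology.

neither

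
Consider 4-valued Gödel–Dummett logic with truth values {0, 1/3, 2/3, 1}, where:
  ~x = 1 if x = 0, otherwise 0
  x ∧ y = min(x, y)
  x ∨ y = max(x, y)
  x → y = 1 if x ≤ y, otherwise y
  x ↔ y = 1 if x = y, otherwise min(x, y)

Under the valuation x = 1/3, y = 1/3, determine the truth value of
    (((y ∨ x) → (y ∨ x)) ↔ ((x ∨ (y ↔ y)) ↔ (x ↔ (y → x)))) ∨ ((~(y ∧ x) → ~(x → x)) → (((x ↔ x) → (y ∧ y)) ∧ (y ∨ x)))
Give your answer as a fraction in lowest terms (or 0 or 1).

y ∨ x = 1/3 ∨ 1/3 = 1/3
y ∨ x = 1/3 ∨ 1/3 = 1/3
(y ∨ x) → (y ∨ x) = 1/3 → 1/3 = 1
y ↔ y = 1/3 ↔ 1/3 = 1
x ∨ (y ↔ y) = 1/3 ∨ 1 = 1
y → x = 1/3 → 1/3 = 1
x ↔ (y → x) = 1/3 ↔ 1 = 1/3
(x ∨ (y ↔ y)) ↔ (x ↔ (y → x)) = 1 ↔ 1/3 = 1/3
((y ∨ x) → (y ∨ x)) ↔ ((x ∨ (y ↔ y)) ↔ (x ↔ (y → x))) = 1 ↔ 1/3 = 1/3
y ∧ x = 1/3 ∧ 1/3 = 1/3
~(y ∧ x) = ~1/3 = 0
x → x = 1/3 → 1/3 = 1
~(x → x) = ~1 = 0
~(y ∧ x) → ~(x → x) = 0 → 0 = 1
x ↔ x = 1/3 ↔ 1/3 = 1
y ∧ y = 1/3 ∧ 1/3 = 1/3
(x ↔ x) → (y ∧ y) = 1 → 1/3 = 1/3
y ∨ x = 1/3 ∨ 1/3 = 1/3
((x ↔ x) → (y ∧ y)) ∧ (y ∨ x) = 1/3 ∧ 1/3 = 1/3
(~(y ∧ x) → ~(x → x)) → (((x ↔ x) → (y ∧ y)) ∧ (y ∨ x)) = 1 → 1/3 = 1/3
(((y ∨ x) → (y ∨ x)) ↔ ((x ∨ (y ↔ y)) ↔ (x ↔ (y → x)))) ∨ ((~(y ∧ x) → ~(x → x)) → (((x ↔ x) → (y ∧ y)) ∧ (y ∨ x))) = 1/3 ∨ 1/3 = 1/3

1/3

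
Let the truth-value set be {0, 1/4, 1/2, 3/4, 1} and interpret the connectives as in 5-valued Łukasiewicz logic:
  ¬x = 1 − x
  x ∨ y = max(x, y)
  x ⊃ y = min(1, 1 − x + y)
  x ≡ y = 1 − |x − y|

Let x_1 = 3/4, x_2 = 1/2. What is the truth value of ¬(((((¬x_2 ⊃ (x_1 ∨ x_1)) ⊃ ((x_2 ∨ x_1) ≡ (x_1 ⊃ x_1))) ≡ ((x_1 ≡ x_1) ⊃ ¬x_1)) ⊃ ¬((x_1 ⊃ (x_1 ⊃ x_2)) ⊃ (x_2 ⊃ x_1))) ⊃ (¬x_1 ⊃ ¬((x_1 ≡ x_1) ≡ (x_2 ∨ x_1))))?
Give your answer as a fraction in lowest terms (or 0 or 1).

0

¬x_2 = ¬1/2 = 1/2
x_1 ∨ x_1 = 3/4 ∨ 3/4 = 3/4
¬x_2 ⊃ (x_1 ∨ x_1) = 1/2 ⊃ 3/4 = 1
x_2 ∨ x_1 = 1/2 ∨ 3/4 = 3/4
x_1 ⊃ x_1 = 3/4 ⊃ 3/4 = 1
(x_2 ∨ x_1) ≡ (x_1 ⊃ x_1) = 3/4 ≡ 1 = 3/4
(¬x_2 ⊃ (x_1 ∨ x_1)) ⊃ ((x_2 ∨ x_1) ≡ (x_1 ⊃ x_1)) = 1 ⊃ 3/4 = 3/4
x_1 ≡ x_1 = 3/4 ≡ 3/4 = 1
¬x_1 = ¬3/4 = 1/4
(x_1 ≡ x_1) ⊃ ¬x_1 = 1 ⊃ 1/4 = 1/4
((¬x_2 ⊃ (x_1 ∨ x_1)) ⊃ ((x_2 ∨ x_1) ≡ (x_1 ⊃ x_1))) ≡ ((x_1 ≡ x_1) ⊃ ¬x_1) = 3/4 ≡ 1/4 = 1/2
x_1 ⊃ x_2 = 3/4 ⊃ 1/2 = 3/4
x_1 ⊃ (x_1 ⊃ x_2) = 3/4 ⊃ 3/4 = 1
x_2 ⊃ x_1 = 1/2 ⊃ 3/4 = 1
(x_1 ⊃ (x_1 ⊃ x_2)) ⊃ (x_2 ⊃ x_1) = 1 ⊃ 1 = 1
¬((x_1 ⊃ (x_1 ⊃ x_2)) ⊃ (x_2 ⊃ x_1)) = ¬1 = 0
(((¬x_2 ⊃ (x_1 ∨ x_1)) ⊃ ((x_2 ∨ x_1) ≡ (x_1 ⊃ x_1))) ≡ ((x_1 ≡ x_1) ⊃ ¬x_1)) ⊃ ¬((x_1 ⊃ (x_1 ⊃ x_2)) ⊃ (x_2 ⊃ x_1)) = 1/2 ⊃ 0 = 1/2
¬x_1 = ¬3/4 = 1/4
x_1 ≡ x_1 = 3/4 ≡ 3/4 = 1
x_2 ∨ x_1 = 1/2 ∨ 3/4 = 3/4
(x_1 ≡ x_1) ≡ (x_2 ∨ x_1) = 1 ≡ 3/4 = 3/4
¬((x_1 ≡ x_1) ≡ (x_2 ∨ x_1)) = ¬3/4 = 1/4
¬x_1 ⊃ ¬((x_1 ≡ x_1) ≡ (x_2 ∨ x_1)) = 1/4 ⊃ 1/4 = 1
((((¬x_2 ⊃ (x_1 ∨ x_1)) ⊃ ((x_2 ∨ x_1) ≡ (x_1 ⊃ x_1))) ≡ ((x_1 ≡ x_1) ⊃ ¬x_1)) ⊃ ¬((x_1 ⊃ (x_1 ⊃ x_2)) ⊃ (x_2 ⊃ x_1))) ⊃ (¬x_1 ⊃ ¬((x_1 ≡ x_1) ≡ (x_2 ∨ x_1))) = 1/2 ⊃ 1 = 1
¬(((((¬x_2 ⊃ (x_1 ∨ x_1)) ⊃ ((x_2 ∨ x_1) ≡ (x_1 ⊃ x_1))) ≡ ((x_1 ≡ x_1) ⊃ ¬x_1)) ⊃ ¬((x_1 ⊃ (x_1 ⊃ x_2)) ⊃ (x_2 ⊃ x_1))) ⊃ (¬x_1 ⊃ ¬((x_1 ≡ x_1) ≡ (x_2 ∨ x_1)))) = ¬1 = 0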